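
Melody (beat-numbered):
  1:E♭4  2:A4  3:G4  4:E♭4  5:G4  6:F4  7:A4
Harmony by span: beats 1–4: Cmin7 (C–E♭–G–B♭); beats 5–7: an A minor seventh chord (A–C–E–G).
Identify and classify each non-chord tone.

A4 (beat 2) — appoggiatura; F4 (beat 6) — escape tone.

The harmony at that moment is C minor seventh chord (C, E♭, G, B♭); A4 is not a chord tone.
It is approached by leap up from E♭4 and left by step down to G4.
Leap in, step out — an appoggiatura.
The harmony at that moment is A minor seventh chord (A, C, E, G); F4 is not a chord tone.
It is approached by step down from G4 and left by leap up to A4.
Step in, leap out — an escape tone.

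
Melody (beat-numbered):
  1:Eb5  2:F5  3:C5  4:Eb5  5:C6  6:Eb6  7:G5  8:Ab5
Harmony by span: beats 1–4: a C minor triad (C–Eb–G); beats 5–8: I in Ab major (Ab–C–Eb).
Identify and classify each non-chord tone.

The harmony at that moment is C minor triad (C, Eb, G); F5 is not a chord tone.
It is approached by step up from Eb5 and left by leap down to C5.
Step in, leap out — an escape tone.
The harmony at that moment is Ab major triad (Ab, C, Eb); G5 is not a chord tone.
It is approached by leap down from Eb6 and left by step up to Ab5.
Leap in, step out — an appoggiatura.

F5 (beat 2) — escape tone; G5 (beat 7) — appoggiatura.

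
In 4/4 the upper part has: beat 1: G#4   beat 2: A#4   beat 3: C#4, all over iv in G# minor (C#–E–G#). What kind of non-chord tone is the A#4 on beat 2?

Escape tone.

The harmony at that moment is C# minor triad (C#, E, G#); A#4 is not a chord tone.
It is approached by step up from G#4 and left by leap down to C#4.
Step in, leap out, on a weak beat — an escape tone.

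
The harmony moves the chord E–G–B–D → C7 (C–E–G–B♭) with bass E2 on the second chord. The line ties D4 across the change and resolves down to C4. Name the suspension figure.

At the second chord the bass is E2. The suspended D4 lies a seventh above the bass; after resolving down by step to C4, the interval above the bass becomes a sixth.
Suspension figures are named by those two intervals: 7–6.

7–6 suspension.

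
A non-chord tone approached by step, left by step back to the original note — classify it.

Neighbor tone.

Approach: by step. Departure: by step in the opposite direction, back to the starting pitch.
Stepwise on both sides but reversing to return to the same chord tone — a neighbor tone. (Had it continued onward in the same direction it would be a passing tone instead.)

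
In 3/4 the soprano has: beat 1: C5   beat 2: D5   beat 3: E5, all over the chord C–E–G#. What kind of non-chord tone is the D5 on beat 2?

The harmony at that moment is C augmented triad (C, E, G#); D5 is not a chord tone.
It is approached by step up from C5 and left by step up to E5.
Step in, step out in the same direction — a passing tone.

Passing tone.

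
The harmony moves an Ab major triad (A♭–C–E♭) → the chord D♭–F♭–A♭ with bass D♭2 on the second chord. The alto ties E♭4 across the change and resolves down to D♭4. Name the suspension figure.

9–8 suspension.

At the second chord the bass is D♭2. The suspended E♭4 lies a ninth above the bass; after resolving down by step to D♭4, the interval above the bass becomes an octave.
Suspension figures are named by those two intervals: 9–8.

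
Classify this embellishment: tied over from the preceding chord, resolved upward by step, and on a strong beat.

Approach: by preparation — the pitch is first a chord tone, then held (tied or repeated) while the harmony changes under it. Departure: up by step. Metric position: strong.
A prepared dissonance that resolves upward by step — a retardation. (The same figure resolving downward would be a suspension.)

Retardation.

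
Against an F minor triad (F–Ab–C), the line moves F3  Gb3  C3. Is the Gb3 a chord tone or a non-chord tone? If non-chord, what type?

Non-chord tone — an escape tone.

The harmony at that moment is F minor triad (F, Ab, C); Gb3 is not a chord tone.
It is approached by step up from F3 and left by leap down to C3.
Step in, leap out — an escape tone.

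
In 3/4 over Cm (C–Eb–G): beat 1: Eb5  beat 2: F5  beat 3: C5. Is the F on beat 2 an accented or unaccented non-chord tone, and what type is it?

Unaccented escape tone.

The harmony at that moment is C minor triad (C, Eb, G); F5 is not a chord tone.
It is approached by step up from Eb5 and left by leap down to C5.
Step in, leap out — an escape tone.
It falls on a weak beat, so it is unaccented.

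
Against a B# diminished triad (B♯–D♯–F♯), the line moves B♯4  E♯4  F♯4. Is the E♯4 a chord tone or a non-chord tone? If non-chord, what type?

The harmony at that moment is B♯ diminished triad (B♯, D♯, F♯); E♯4 is not a chord tone.
It is approached by leap down from B♯4 and left by step up to F♯4.
Leap in, step out — an appoggiatura.

Non-chord tone — an appoggiatura.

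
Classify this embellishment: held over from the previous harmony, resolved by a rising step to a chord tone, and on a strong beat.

Retardation.

Approach: by preparation — the pitch is first a chord tone, then held (tied or repeated) while the harmony changes under it. Departure: up by step. Metric position: strong.
A prepared dissonance that resolves upward by step — a retardation. (The same figure resolving downward would be a suspension.)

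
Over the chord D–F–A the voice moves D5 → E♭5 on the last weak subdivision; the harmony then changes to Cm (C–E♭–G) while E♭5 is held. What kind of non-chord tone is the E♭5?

E♭5 is an anticipation.

The harmony at that moment is D minor triad (D, F, A); E♭5 is not a chord tone.
It is approached by step up from D5 and then sustained as the same pitch into the next harmony.
Arriving early and becoming a chord tone when the harmony changes — an anticipation.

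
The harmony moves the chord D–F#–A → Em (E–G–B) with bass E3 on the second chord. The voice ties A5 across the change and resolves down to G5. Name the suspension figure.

4–3 suspension.

At the second chord the bass is E3. The suspended A5 lies a fourth above the bass; after resolving down by step to G5, the interval above the bass becomes a third.
Suspension figures are named by those two intervals: 4–3.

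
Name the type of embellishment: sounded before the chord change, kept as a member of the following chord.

Approach: ahead of the chord change (typically by step), so it is dissonant against the current harmony. Departure: none — the same pitch is restated or held and is a chord tone of the new harmony.
Dissonant first, consonant once the harmony catches up: the note simply arrives early — an anticipation. (The reverse timing, consonant first and dissonant after the change, would be a suspension or retardation.)

Anticipation.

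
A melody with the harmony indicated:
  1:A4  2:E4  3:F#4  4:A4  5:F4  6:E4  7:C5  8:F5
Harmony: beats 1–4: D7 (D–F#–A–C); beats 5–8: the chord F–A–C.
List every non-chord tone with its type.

The harmony at that moment is D dominant seventh chord (D, F#, A, C); E4 is not a chord tone.
It is approached by leap down from A4 and left by step up to F#4.
Leap in, step out — an appoggiatura.
The harmony at that moment is F major triad (F, A, C); E4 is not a chord tone.
It is approached by step down from F4 and left by leap up to C5.
Step in, leap out — an escape tone.

E4 (beat 2) — appoggiatura; E4 (beat 6) — escape tone.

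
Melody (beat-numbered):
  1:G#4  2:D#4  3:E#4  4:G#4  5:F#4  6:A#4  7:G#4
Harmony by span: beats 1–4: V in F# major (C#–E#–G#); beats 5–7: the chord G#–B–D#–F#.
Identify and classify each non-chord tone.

The harmony at that moment is C# major triad (C#, E#, G#); D#4 is not a chord tone.
It is approached by leap down from G#4 and left by step up to E#4.
Leap in, step out — an appoggiatura.
The harmony at that moment is G# minor seventh chord (G#, B, D#, F#); A#4 is not a chord tone.
It is approached by leap up from F#4 and left by step down to G#4.
Leap in, step out — an appoggiatura.

D#4 (beat 2) — appoggiatura; A#4 (beat 6) — appoggiatura.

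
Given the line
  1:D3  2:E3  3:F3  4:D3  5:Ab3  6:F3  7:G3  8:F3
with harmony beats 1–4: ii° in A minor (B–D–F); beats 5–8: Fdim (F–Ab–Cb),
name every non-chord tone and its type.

The harmony at that moment is B diminished triad (B, D, F); E3 is not a chord tone.
It is approached by step up from D3 and left by step up to F3.
Step in, step out in the same direction — a passing tone.
The harmony at that moment is F diminished triad (F, Ab, Cb); G3 is not a chord tone.
It is approached by step up from F3 and left by step down to F3.
Step away and step back to the same note — a neighbor tone (upper neighbor).

E3 (beat 2) — passing tone; G3 (beat 7) — neighbor tone.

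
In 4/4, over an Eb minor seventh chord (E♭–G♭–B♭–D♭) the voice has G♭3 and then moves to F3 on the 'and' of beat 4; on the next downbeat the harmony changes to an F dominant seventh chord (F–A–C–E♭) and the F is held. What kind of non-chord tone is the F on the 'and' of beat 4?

The harmony at that moment is E♭ minor seventh chord (E♭, G♭, B♭, D♭); F3 is not a chord tone.
It is approached by step down from G♭3 and then sustained as the same pitch into the next harmony.
Arriving early and becoming a chord tone when the harmony changes — an anticipation.

Anticipation.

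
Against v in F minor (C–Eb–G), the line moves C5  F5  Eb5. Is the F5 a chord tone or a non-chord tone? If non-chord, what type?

The harmony at that moment is C minor triad (C, Eb, G); F5 is not a chord tone.
It is approached by leap up from C5 and left by step down to Eb5.
Leap in, step out — an appoggiatura.

Non-chord tone — an appoggiatura.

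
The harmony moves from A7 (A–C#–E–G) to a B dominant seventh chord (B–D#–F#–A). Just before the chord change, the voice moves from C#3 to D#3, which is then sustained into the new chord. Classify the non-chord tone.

The harmony at that moment is A dominant seventh chord (A, C#, E, G); D#3 is not a chord tone.
It is approached by step up from C#3 and then sustained as the same pitch into the next harmony.
Arriving early and becoming a chord tone when the harmony changes — an anticipation.

D#3 is an anticipation.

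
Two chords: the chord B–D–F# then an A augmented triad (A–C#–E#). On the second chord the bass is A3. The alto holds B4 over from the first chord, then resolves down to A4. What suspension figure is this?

9–8 suspension.

At the second chord the bass is A3. The suspended B4 lies a ninth above the bass; after resolving down by step to A4, the interval above the bass becomes an octave.
Suspension figures are named by those two intervals: 9–8.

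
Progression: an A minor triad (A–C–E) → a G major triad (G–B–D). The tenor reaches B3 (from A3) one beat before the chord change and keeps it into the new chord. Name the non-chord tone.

B3 is an anticipation.

The harmony at that moment is A minor triad (A, C, E); B3 is not a chord tone.
It is approached by step up from A3 and then sustained as the same pitch into the next harmony.
Arriving early and becoming a chord tone when the harmony changes — an anticipation.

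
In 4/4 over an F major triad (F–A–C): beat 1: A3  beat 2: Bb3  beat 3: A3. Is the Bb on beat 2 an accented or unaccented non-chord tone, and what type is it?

The harmony at that moment is F major triad (F, A, C); Bb3 is not a chord tone.
It is approached by step up from A3 and left by step down to A3.
Step away and step back to the same note — a neighbor tone (upper neighbor).
It falls on a weak beat, so it is unaccented.

Unaccented neighbor tone.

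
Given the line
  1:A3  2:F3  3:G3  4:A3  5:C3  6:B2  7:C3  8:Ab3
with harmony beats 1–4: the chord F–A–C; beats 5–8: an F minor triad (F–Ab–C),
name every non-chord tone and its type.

The harmony at that moment is F major triad (F, A, C); G3 is not a chord tone.
It is approached by step up from F3 and left by step up to A3.
Step in, step out in the same direction — a passing tone.
The harmony at that moment is F minor triad (F, Ab, C); B2 is not a chord tone.
It is approached by step down from C3 and left by step up to C3.
Step away and step back to the same note — a neighbor tone (lower neighbor).

G3 (beat 3) — passing tone; B2 (beat 6) — neighbor tone.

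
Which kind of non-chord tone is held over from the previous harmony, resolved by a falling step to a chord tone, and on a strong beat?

Approach: by preparation — the pitch is first a chord tone, then held (tied or repeated) while the harmony changes under it. Departure: down by step. Metric position: strong.
A prepared dissonance that resolves downward by step — a suspension. (The same figure resolving upward would be a retardation.)

Suspension.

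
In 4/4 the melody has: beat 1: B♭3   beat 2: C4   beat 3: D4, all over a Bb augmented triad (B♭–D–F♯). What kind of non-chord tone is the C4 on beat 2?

The harmony at that moment is B♭ augmented triad (B♭, D, F♯); C4 is not a chord tone.
It is approached by step up from B♭3 and left by step up to D4.
Step in, step out in the same direction — a passing tone.

Passing tone.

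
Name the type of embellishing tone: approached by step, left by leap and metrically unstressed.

Escape tone.

Approach: by step. Departure: by leap. Metric position: weak.
Step in, leap out, from a weak position — an escape tone (échappée). (It is the mirror image of the appoggiatura, which leaps in and steps out on a strong beat.)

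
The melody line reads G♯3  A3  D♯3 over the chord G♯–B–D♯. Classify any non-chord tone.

The harmony at that moment is G♯ minor triad (G♯, B, D♯); A3 is not a chord tone.
It is approached by step up from G♯3 and left by leap down to D♯3.
Step in, leap out — an escape tone.

A3 is an escape tone.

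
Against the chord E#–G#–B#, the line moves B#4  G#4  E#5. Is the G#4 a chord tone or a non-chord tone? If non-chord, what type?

E# minor triad contains E#, G#, B#; G# is the third, so it is a chord tone.

Chord tone (the third of E# minor triad).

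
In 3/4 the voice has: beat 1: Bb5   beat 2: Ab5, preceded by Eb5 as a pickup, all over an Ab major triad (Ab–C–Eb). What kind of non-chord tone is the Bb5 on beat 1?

Appoggiatura.

The harmony at that moment is Ab major triad (Ab, C, Eb); Bb5 is not a chord tone.
It is approached by leap up from Eb5 and left by step down to Ab5.
Leap in, step out, metrically accented — an appoggiatura.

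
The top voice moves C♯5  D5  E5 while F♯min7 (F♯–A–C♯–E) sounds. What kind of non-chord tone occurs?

D5 is a passing tone.

The harmony at that moment is F♯ minor seventh chord (F♯, A, C♯, E); D5 is not a chord tone.
It is approached by step up from C♯5 and left by step up to E5.
Step in, step out in the same direction — a passing tone.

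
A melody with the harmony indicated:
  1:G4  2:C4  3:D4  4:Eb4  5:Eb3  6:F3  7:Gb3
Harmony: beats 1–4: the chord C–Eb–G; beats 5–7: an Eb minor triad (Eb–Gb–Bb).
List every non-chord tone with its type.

D4 (beat 3) — passing tone; F3 (beat 6) — passing tone.

The harmony at that moment is C minor triad (C, Eb, G); D4 is not a chord tone.
It is approached by step up from C4 and left by step up to Eb4.
Step in, step out in the same direction — a passing tone.
The harmony at that moment is Eb minor triad (Eb, Gb, Bb); F3 is not a chord tone.
It is approached by step up from Eb3 and left by step up to Gb3.
Step in, step out in the same direction — a passing tone.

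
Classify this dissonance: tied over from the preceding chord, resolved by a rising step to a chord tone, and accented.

Approach: by preparation — the pitch is first a chord tone, then held (tied or repeated) while the harmony changes under it. Departure: up by step. Metric position: strong.
A prepared dissonance that resolves upward by step — a retardation. (The same figure resolving downward would be a suspension.)

Retardation.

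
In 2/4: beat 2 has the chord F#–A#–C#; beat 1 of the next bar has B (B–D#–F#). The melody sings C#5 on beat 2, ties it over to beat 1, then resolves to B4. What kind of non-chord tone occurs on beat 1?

The harmony at that moment is B major triad (B, D#, F#); C#5 is not a chord tone.
It is held over (the same pitch as the preceding C#5) and left by step down to B4.
Held over from the previous chord and resolving down by step — a suspension.

Suspension.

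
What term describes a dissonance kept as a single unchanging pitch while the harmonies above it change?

Pedal tone.

Approach: none. Departure: none — a single pitch is sustained while the chords change around it, passing through harmonies that do not contain it.
No melodic motion at all; the dissonance is created entirely by the moving harmonies against the stationary note — a pedal tone (pedal point).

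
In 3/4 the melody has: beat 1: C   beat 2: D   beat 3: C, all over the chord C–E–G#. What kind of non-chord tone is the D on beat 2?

The harmony at that moment is C augmented triad (C, E, G#); D is not a chord tone.
It is approached by step up from C and left by step down to C.
Step away and step back to the same note — a neighbor tone (upper neighbor).

Upper neighbor tone.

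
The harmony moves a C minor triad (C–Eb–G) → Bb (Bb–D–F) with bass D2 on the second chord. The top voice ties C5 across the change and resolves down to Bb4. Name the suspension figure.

At the second chord the bass is D2. The suspended C5 lies a seventh above the bass; after resolving down by step to Bb4, the interval above the bass becomes a sixth.
Suspension figures are named by those two intervals: 7–6.

7–6 suspension.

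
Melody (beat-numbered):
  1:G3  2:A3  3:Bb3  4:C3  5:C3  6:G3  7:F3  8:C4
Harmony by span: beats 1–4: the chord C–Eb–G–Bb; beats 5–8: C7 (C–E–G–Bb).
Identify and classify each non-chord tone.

A3 (beat 2) — passing tone; F3 (beat 7) — escape tone.

The harmony at that moment is C minor seventh chord (C, Eb, G, Bb); A3 is not a chord tone.
It is approached by step up from G3 and left by step up to Bb3.
Step in, step out in the same direction — a passing tone.
The harmony at that moment is C dominant seventh chord (C, E, G, Bb); F3 is not a chord tone.
It is approached by step down from G3 and left by leap up to C4.
Step in, leap out — an escape tone.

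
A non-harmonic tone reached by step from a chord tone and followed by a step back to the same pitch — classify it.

Neighbor tone.

Approach: by step. Departure: by step in the opposite direction, back to the starting pitch.
Stepwise on both sides but reversing to return to the same chord tone — a neighbor tone. (Had it continued onward in the same direction it would be a passing tone instead.)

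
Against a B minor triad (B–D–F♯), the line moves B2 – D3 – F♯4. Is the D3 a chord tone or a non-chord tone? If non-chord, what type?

B minor triad contains B, D, F♯; D is the third, so it is a chord tone.

Chord tone (the third of B minor triad).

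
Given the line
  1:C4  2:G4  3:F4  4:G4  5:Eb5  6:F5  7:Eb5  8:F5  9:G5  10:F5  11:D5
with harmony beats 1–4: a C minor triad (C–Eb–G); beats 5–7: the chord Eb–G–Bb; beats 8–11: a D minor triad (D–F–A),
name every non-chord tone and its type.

F4 (beat 3) — neighbor tone; F5 (beat 6) — neighbor tone; G5 (beat 9) — neighbor tone.

The harmony at that moment is C minor triad (C, Eb, G); F4 is not a chord tone.
It is approached by step down from G4 and left by step up to G4.
Step away and step back to the same note — a neighbor tone (lower neighbor).
The harmony at that moment is Eb major triad (Eb, G, Bb); F5 is not a chord tone.
It is approached by step up from Eb5 and left by step down to Eb5.
Step away and step back to the same note — a neighbor tone (upper neighbor).
The harmony at that moment is D minor triad (D, F, A); G5 is not a chord tone.
It is approached by step up from F5 and left by step down to F5.
Step away and step back to the same note — a neighbor tone (upper neighbor).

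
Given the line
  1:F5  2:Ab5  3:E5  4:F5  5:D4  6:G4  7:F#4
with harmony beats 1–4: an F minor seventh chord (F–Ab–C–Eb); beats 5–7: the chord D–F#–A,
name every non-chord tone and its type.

The harmony at that moment is F minor seventh chord (F, Ab, C, Eb); E5 is not a chord tone.
It is approached by leap down from Ab5 and left by step up to F5.
Leap in, step out — an appoggiatura.
The harmony at that moment is D major triad (D, F#, A); G4 is not a chord tone.
It is approached by leap up from D4 and left by step down to F#4.
Leap in, step out — an appoggiatura.

E5 (beat 3) — appoggiatura; G4 (beat 6) — appoggiatura.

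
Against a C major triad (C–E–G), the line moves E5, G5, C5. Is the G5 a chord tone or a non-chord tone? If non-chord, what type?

Chord tone (the fifth of C major triad).

C major triad contains C, E, G; G is the fifth, so it is a chord tone.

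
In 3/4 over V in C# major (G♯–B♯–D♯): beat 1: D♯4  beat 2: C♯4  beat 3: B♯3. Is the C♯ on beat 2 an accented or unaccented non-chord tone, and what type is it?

Unaccented passing tone.

The harmony at that moment is G♯ major triad (G♯, B♯, D♯); C♯4 is not a chord tone.
It is approached by step down from D♯4 and left by step down to B♯3.
Step in, step out in the same direction — a passing tone.
It falls on a weak beat, so it is unaccented.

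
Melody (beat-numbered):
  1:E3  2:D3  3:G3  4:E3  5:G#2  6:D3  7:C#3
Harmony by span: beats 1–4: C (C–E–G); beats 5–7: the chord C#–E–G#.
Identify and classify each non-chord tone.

The harmony at that moment is C major triad (C, E, G); D3 is not a chord tone.
It is approached by step down from E3 and left by leap up to G3.
Step in, leap out — an escape tone.
The harmony at that moment is C# minor triad (C#, E, G#); D3 is not a chord tone.
It is approached by leap up from G#2 and left by step down to C#3.
Leap in, step out — an appoggiatura.

D3 (beat 2) — escape tone; D3 (beat 6) — appoggiatura.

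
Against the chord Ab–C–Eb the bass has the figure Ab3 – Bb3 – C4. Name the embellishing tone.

The harmony at that moment is Ab major triad (Ab, C, Eb); Bb3 is not a chord tone.
It is approached by step up from Ab3 and left by step up to C4.
Step in, step out in the same direction — a passing tone.

Bb3 is a passing tone.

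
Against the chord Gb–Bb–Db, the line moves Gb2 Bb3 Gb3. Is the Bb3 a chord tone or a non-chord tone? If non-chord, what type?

Chord tone (the third of Gb major triad).

Gb major triad contains Gb, Bb, Db; Bb is the third, so it is a chord tone.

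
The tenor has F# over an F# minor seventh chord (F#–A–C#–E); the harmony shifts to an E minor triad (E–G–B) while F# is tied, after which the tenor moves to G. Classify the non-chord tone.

F# is a retardation.

The harmony at that moment is E minor triad (E, G, B); F# is not a chord tone.
It is held over (the same pitch as the preceding F#) and left by step up to G.
Held over from the previous chord and resolving up by step — a retardation.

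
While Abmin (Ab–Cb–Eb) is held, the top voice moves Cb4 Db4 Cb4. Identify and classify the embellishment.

The harmony at that moment is Ab minor triad (Ab, Cb, Eb); Db4 is not a chord tone.
It is approached by step up from Cb4 and left by step down to Cb4.
Step away and step back to the same note — a neighbor tone (upper neighbor).

Db4 is a neighbor tone.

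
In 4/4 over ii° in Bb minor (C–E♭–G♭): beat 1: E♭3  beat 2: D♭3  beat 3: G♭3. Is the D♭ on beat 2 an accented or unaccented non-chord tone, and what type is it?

The harmony at that moment is C diminished triad (C, E♭, G♭); D♭3 is not a chord tone.
It is approached by step down from E♭3 and left by leap up to G♭3.
Step in, leap out — an escape tone.
It falls on a weak beat, so it is unaccented.

Unaccented escape tone.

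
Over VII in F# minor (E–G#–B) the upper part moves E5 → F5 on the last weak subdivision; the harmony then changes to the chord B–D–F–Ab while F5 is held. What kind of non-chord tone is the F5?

The harmony at that moment is E major triad (E, G#, B); F5 is not a chord tone.
It is approached by step up from E5 and then sustained as the same pitch into the next harmony.
Arriving early and becoming a chord tone when the harmony changes — an anticipation.

F5 is an anticipation.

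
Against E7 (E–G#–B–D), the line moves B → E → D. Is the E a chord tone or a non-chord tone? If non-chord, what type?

Chord tone (the root of E dominant seventh chord).

E dominant seventh chord contains E, G#, B, D; E is the root, so it is a chord tone.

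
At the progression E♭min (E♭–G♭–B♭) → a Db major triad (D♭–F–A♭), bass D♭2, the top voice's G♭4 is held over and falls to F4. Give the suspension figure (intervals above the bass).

At the second chord the bass is D♭2. The suspended G♭4 lies a fourth above the bass; after resolving down by step to F4, the interval above the bass becomes a third.
Suspension figures are named by those two intervals: 4–3.

4–3 suspension.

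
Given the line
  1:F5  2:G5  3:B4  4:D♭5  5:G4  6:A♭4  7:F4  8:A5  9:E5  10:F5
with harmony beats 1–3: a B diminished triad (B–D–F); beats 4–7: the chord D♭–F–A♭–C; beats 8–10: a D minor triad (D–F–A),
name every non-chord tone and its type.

The harmony at that moment is B diminished triad (B, D, F); G5 is not a chord tone.
It is approached by step up from F5 and left by leap down to B4.
Step in, leap out — an escape tone.
The harmony at that moment is D♭ major seventh chord (D♭, F, A♭, C); G4 is not a chord tone.
It is approached by leap down from D♭5 and left by step up to A♭4.
Leap in, step out — an appoggiatura.
The harmony at that moment is D minor triad (D, F, A); E5 is not a chord tone.
It is approached by leap down from A5 and left by step up to F5.
Leap in, step out — an appoggiatura.

G5 (beat 2) — escape tone; G4 (beat 5) — appoggiatura; E5 (beat 9) — appoggiatura.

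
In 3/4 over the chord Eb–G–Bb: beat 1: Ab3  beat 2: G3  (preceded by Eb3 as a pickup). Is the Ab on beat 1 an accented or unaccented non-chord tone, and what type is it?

The harmony at that moment is Eb major triad (Eb, G, Bb); Ab3 is not a chord tone.
It is approached by leap up from Eb3 and left by step down to G3.
Leap in, step out — an appoggiatura.
It falls on the downbeat, so it is accented.

Accented appoggiatura.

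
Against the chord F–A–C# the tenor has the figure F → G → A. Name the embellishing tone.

G is a passing tone.

The harmony at that moment is F augmented triad (F, A, C#); G is not a chord tone.
It is approached by step up from F and left by step up to A.
Step in, step out in the same direction — a passing tone.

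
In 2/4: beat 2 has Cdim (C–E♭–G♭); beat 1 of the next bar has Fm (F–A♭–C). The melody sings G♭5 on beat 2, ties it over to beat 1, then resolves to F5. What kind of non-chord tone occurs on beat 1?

Suspension.

The harmony at that moment is F minor triad (F, A♭, C); G♭5 is not a chord tone.
It is held over (the same pitch as the preceding G♭5) and left by step down to F5.
Held over from the previous chord and resolving down by step — a suspension.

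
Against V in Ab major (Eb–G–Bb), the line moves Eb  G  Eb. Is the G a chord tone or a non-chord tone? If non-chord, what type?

Chord tone (the third of Eb major triad).

Eb major triad contains Eb, G, Bb; G is the third, so it is a chord tone.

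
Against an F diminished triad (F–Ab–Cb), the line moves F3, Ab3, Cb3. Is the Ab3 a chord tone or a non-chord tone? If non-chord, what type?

Chord tone (the third of F diminished triad).

F diminished triad contains F, Ab, Cb; Ab is the third, so it is a chord tone.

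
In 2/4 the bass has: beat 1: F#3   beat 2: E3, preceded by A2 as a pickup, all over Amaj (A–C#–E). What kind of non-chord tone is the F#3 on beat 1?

Appoggiatura.

The harmony at that moment is A major triad (A, C#, E); F#3 is not a chord tone.
It is approached by leap up from A2 and left by step down to E3.
Leap in, step out, metrically accented — an appoggiatura.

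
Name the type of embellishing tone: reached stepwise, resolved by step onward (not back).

Passing tone.

Approach: by step. Departure: by step, continuing in the same direction.
Stepwise on both sides with no change of direction means the note fills in the space between two different chord tones — a passing tone. (Had it turned back to its starting note it would be a neighbor tone instead.)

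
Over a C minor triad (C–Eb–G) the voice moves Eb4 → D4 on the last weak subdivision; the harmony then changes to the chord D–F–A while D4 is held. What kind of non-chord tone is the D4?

The harmony at that moment is C minor triad (C, Eb, G); D4 is not a chord tone.
It is approached by step down from Eb4 and then sustained as the same pitch into the next harmony.
Arriving early and becoming a chord tone when the harmony changes — an anticipation.

D4 is an anticipation.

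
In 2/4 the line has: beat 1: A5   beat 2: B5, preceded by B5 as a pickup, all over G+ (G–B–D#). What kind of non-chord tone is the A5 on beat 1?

Lower neighbor tone.

The harmony at that moment is G augmented triad (G, B, D#); A5 is not a chord tone.
It is approached by step down from B5 and left by step up to B5.
Step away and step back to the same note — a neighbor tone (lower neighbor).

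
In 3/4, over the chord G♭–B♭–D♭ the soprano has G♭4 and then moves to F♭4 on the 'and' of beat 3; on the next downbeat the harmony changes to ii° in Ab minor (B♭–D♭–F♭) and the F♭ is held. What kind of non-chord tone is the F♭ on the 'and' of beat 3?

Anticipation.

The harmony at that moment is G♭ major triad (G♭, B♭, D♭); F♭4 is not a chord tone.
It is approached by step down from G♭4 and then sustained as the same pitch into the next harmony.
Arriving early and becoming a chord tone when the harmony changes — an anticipation.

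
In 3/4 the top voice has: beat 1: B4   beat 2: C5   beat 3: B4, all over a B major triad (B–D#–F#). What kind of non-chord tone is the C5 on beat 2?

The harmony at that moment is B major triad (B, D#, F#); C5 is not a chord tone.
It is approached by step up from B4 and left by step down to B4.
Step away and step back to the same note — a neighbor tone (upper neighbor).

Upper neighbor tone.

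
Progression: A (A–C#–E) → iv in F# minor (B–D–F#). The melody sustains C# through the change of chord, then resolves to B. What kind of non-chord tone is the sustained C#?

C# is a suspension.

The harmony at that moment is B minor triad (B, D, F#); C# is not a chord tone.
It is held over (the same pitch as the preceding C#) and left by step down to B.
Held over from the previous chord and resolving down by step — a suspension.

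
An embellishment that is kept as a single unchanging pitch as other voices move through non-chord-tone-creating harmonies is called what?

Pedal tone.

Approach: none. Departure: none — a single pitch is sustained while the chords change around it, passing through harmonies that do not contain it.
No melodic motion at all; the dissonance is created entirely by the moving harmonies against the stationary note — a pedal tone (pedal point).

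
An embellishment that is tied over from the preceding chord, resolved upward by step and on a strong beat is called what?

Retardation.

Approach: by preparation — the pitch is first a chord tone, then held (tied or repeated) while the harmony changes under it. Departure: up by step. Metric position: strong.
A prepared dissonance that resolves upward by step — a retardation. (The same figure resolving downward would be a suspension.)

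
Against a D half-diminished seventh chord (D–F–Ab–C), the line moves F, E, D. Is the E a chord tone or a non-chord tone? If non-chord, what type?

Non-chord tone — a passing tone.

The harmony at that moment is D half-diminished seventh chord (D, F, Ab, C); E is not a chord tone.
It is approached by step down from F and left by step down to D.
Step in, step out in the same direction — a passing tone.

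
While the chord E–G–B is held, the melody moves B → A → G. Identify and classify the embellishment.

The harmony at that moment is E minor triad (E, G, B); A is not a chord tone.
It is approached by step down from B and left by step down to G.
Step in, step out in the same direction — a passing tone.

A is a passing tone.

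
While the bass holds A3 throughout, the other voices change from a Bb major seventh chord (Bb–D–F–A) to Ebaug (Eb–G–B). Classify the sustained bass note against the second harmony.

The harmony at that moment is Eb augmented triad (Eb, G, B); A3 is not a chord tone.
It is held over (the same pitch as the preceding A3) and then sustained as the same pitch into the next harmony.
Sustained through a change of harmony — a pedal tone.

Pedal tone (pedal point).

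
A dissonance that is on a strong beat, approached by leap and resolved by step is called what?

Appoggiatura.

Approach: by leap. Departure: by step. Metric position: strong.
Leap in, step out, in a metrically strong position — an appoggiatura. (It is the mirror image of the escape tone, which steps in and leaps out from a weak position.)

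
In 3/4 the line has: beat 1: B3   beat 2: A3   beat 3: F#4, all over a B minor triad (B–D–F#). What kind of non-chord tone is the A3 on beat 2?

The harmony at that moment is B minor triad (B, D, F#); A3 is not a chord tone.
It is approached by step down from B3 and left by leap up to F#4.
Step in, leap out, on a weak beat — an escape tone.

Escape tone.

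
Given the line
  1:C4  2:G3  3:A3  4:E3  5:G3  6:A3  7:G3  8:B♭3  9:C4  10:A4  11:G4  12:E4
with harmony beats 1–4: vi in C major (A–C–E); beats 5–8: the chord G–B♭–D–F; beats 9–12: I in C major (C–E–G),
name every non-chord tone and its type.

G3 (beat 2) — appoggiatura; A3 (beat 6) — neighbor tone; A4 (beat 10) — appoggiatura.

The harmony at that moment is A minor triad (A, C, E); G3 is not a chord tone.
It is approached by leap down from C4 and left by step up to A3.
Leap in, step out — an appoggiatura.
The harmony at that moment is G minor seventh chord (G, B♭, D, F); A3 is not a chord tone.
It is approached by step up from G3 and left by step down to G3.
Step away and step back to the same note — a neighbor tone (upper neighbor).
The harmony at that moment is C major triad (C, E, G); A4 is not a chord tone.
It is approached by leap up from C4 and left by step down to G4.
Leap in, step out — an appoggiatura.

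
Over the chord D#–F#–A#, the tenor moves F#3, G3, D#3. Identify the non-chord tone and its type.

G3 is an escape tone.

The harmony at that moment is D# minor triad (D#, F#, A#); G3 is not a chord tone.
It is approached by step up from F#3 and left by leap down to D#3.
Step in, leap out — an escape tone.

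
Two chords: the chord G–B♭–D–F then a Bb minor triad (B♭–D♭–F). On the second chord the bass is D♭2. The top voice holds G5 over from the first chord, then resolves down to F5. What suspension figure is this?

4–3 suspension.

At the second chord the bass is D♭2. The suspended G5 lies a fourth above the bass; after resolving down by step to F5, the interval above the bass becomes a third.
Suspension figures are named by those two intervals: 4–3.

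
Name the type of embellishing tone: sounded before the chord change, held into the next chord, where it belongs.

Anticipation.

Approach: ahead of the chord change (typically by step), so it is dissonant against the current harmony. Departure: none — the same pitch is restated or held and is a chord tone of the new harmony.
Dissonant first, consonant once the harmony catches up: the note simply arrives early — an anticipation. (The reverse timing, consonant first and dissonant after the change, would be a suspension or retardation.)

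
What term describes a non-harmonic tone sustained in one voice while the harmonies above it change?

Pedal tone.

Approach: none. Departure: none — a single pitch is sustained while the chords change around it, passing through harmonies that do not contain it.
No melodic motion at all; the dissonance is created entirely by the moving harmonies against the stationary note — a pedal tone (pedal point).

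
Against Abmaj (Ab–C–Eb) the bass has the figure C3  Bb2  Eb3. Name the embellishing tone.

Bb2 is an escape tone.

The harmony at that moment is Ab major triad (Ab, C, Eb); Bb2 is not a chord tone.
It is approached by step down from C3 and left by leap up to Eb3.
Step in, leap out — an escape tone.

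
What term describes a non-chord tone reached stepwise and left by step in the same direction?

Approach: by step. Departure: by step, continuing in the same direction.
Stepwise on both sides with no change of direction means the note fills in the space between two different chord tones — a passing tone. (Had it turned back to its starting note it would be a neighbor tone instead.)

Passing tone.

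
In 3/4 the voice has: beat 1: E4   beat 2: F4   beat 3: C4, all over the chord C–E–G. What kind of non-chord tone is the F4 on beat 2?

The harmony at that moment is C major triad (C, E, G); F4 is not a chord tone.
It is approached by step up from E4 and left by leap down to C4.
Step in, leap out, on a weak beat — an escape tone.

Escape tone.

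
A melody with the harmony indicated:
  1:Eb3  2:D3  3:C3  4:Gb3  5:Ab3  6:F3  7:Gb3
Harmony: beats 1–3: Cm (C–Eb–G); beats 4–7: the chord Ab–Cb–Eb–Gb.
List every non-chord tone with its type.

D3 (beat 2) — passing tone; F3 (beat 6) — appoggiatura.

The harmony at that moment is C minor triad (C, Eb, G); D3 is not a chord tone.
It is approached by step down from Eb3 and left by step down to C3.
Step in, step out in the same direction — a passing tone.
The harmony at that moment is Ab minor seventh chord (Ab, Cb, Eb, Gb); F3 is not a chord tone.
It is approached by leap down from Ab3 and left by step up to Gb3.
Leap in, step out — an appoggiatura.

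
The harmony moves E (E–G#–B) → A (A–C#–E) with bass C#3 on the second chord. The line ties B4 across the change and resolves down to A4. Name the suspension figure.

At the second chord the bass is C#3. The suspended B4 lies a seventh above the bass; after resolving down by step to A4, the interval above the bass becomes a sixth.
Suspension figures are named by those two intervals: 7–6.

7–6 suspension.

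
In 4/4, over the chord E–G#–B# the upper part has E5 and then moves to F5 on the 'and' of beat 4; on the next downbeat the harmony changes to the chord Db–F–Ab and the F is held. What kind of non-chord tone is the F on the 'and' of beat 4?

Anticipation.

The harmony at that moment is E augmented triad (E, G#, B#); F5 is not a chord tone.
It is approached by step up from E5 and then sustained as the same pitch into the next harmony.
Arriving early and becoming a chord tone when the harmony changes — an anticipation.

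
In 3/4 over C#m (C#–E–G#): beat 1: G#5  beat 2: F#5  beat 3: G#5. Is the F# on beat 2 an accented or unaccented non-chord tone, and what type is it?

The harmony at that moment is C# minor triad (C#, E, G#); F#5 is not a chord tone.
It is approached by step down from G#5 and left by step up to G#5.
Step away and step back to the same note — a neighbor tone (lower neighbor).
It falls on a weak beat, so it is unaccented.

Unaccented neighbor tone.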